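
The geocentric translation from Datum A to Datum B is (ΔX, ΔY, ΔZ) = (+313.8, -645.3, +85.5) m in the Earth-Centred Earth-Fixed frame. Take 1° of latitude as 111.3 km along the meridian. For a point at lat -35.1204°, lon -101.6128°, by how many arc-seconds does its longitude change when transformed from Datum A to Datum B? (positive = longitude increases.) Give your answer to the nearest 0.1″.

Δλ = 17.3″

sin φ = -0.575297, cos φ = 0.817945, sin λ = -0.979530, cos λ = -0.201297.
East component: ΔE = −sin λ·ΔX + cos λ·ΔY = −(-0.979530)(313.8) + (-0.201297)(-645.3) = 437.27 m.
1° of latitude spans 111300 m; at latitude φ, 1° of longitude spans that × cos φ = 91037.3 m, so Δλ = 437.27 / 91037.3 × 3600 = 17.292″.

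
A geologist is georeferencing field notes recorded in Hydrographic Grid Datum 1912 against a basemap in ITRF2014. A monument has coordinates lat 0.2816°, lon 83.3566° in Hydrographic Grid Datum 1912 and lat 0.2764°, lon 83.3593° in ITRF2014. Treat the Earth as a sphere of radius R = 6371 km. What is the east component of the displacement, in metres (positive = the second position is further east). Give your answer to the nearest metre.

Δφ = 0.2764° − 0.2816° = -0.0052°; Δλ = 83.3593° − 83.3566° = +0.0027°.
1° along a meridian = πR/180 = 111195 m.
ΔN = Δφ × 111195 = -578.2 m; ΔE = Δλ × 111195 × cos(0.2816°) = +0.0027 × 111195 × 0.999988 = 300.2 m.

ΔE = 300 m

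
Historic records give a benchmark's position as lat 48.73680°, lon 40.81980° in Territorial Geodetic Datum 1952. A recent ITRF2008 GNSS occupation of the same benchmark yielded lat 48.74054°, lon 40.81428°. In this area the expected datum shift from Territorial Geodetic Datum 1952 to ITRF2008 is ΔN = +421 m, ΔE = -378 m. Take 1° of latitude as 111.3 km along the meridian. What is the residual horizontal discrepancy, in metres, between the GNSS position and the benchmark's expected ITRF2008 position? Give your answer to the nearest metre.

Observed coordinate differences: Δφ = +0.00374°, Δλ = -0.00552°.
Converting to metres (1° lat = 111300 m, cos φ = 0.659519): observed ΔN = 416.3 m, observed ΔE = -405.2 m.
Subtracting the expected shift leaves a residual of 416.3 − (421) = -4.7 m north and -405.2 − (-378) = -27.2 m east.
Residual distance = √((-4.7)² + (-27.2)²) = 27.6 m.

28 m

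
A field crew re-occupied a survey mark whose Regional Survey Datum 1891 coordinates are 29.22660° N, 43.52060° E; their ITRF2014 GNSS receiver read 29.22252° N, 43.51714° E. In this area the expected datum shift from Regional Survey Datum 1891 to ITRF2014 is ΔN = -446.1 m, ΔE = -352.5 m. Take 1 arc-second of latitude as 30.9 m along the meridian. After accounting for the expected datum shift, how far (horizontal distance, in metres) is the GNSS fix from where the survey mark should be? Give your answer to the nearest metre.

18 m

Observed coordinate differences: Δφ = -0.00408°, Δλ = -0.00346°.
Converting to metres (1° lat = 111240 m, cos φ = 0.872695): observed ΔN = -453.9 m, observed ΔE = -335.9 m.
Subtracting the expected shift leaves a residual of -453.9 − (-446.1) = -7.8 m north and -335.9 − (-352.5) = 16.6 m east.
Residual distance = √((-7.8)² + 16.6²) = 18.3 m.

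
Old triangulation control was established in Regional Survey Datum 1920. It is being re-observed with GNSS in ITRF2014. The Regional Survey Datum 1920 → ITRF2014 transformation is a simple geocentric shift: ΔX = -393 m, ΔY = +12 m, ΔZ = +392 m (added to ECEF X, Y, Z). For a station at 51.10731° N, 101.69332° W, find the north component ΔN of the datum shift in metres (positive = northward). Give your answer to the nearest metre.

ΔN = 193 m

At φ = 51.10731°, λ = -101.69332°: sin φ = 0.778323, cos φ = 0.627864, sin λ = -0.979246, cos λ = -0.202673.
ΔN = −sin φ cos λ·ΔX − sin φ sin λ·ΔY + cos φ·ΔZ = −(0.778323)(-0.202673)(-393) − (0.778323)(-0.979246)(12) + (0.627864)(392) = 193.27 m.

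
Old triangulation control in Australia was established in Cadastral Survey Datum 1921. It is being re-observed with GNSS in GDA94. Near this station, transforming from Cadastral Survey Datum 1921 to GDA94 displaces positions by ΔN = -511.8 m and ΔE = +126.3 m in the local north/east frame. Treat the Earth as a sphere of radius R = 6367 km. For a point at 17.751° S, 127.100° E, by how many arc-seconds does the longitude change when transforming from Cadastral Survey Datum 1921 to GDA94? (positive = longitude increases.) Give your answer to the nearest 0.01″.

At latitude -17.751°, cos φ = 0.952390.
One radian of longitude at latitude φ spans R cos φ, so Δλ = ΔE / (R cos φ) = 126.3 / (6367000 × 0.952390) = 2.0828e-05 rad = 4.296″.

Δλ = 4.30″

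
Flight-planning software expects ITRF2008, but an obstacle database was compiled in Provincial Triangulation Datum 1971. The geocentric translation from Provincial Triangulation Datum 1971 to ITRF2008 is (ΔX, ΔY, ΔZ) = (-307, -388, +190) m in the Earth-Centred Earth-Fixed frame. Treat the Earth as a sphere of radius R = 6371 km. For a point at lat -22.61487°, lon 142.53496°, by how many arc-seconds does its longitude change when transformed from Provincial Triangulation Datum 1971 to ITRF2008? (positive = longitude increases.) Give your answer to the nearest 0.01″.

Δλ = 17.35″

sin φ = -0.384535, cos φ = 0.923110, sin λ = 0.608277, cos λ = -0.793725.
East component: ΔE = −sin λ·ΔX + cos λ·ΔY = −(0.608277)(-307) + (-0.793725)(-388) = 494.71 m.
1° of latitude spans πR/180 = 111195 m; at latitude φ, 1° of longitude spans that × cos φ = 102645.2 m, so Δλ = 494.71 / 102645.2 × 3600 = 17.350″.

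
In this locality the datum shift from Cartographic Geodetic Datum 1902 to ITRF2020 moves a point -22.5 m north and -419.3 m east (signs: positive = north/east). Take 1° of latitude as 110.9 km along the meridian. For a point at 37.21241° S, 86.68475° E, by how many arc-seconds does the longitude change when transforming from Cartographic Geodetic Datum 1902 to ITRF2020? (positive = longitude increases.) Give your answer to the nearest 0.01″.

Δλ = -17.09″

At latitude -37.21241°, cos φ = 0.796399.
1° of longitude at this latitude = 110.9 × cos φ = 88.32 km, so Δλ = -419.3 / 88320.6 = -0.0047475° = -17.091″.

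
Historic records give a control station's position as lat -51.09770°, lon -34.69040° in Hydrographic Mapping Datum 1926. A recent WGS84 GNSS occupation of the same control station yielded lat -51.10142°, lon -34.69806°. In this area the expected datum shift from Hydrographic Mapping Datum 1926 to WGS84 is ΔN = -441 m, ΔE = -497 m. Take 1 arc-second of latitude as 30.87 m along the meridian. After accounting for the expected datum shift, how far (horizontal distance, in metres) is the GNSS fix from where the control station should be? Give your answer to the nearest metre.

47 m

Observed coordinate differences: Δφ = -0.00372°, Δλ = -0.00766°.
Converting to metres (1° lat = 111132 m, cos φ = 0.627994): observed ΔN = -413.4 m, observed ΔE = -534.6 m.
Subtracting the expected shift leaves a residual of -413.4 − (-441) = 27.6 m north and -534.6 − (-497) = -37.6 m east.
Residual distance = √(27.6² + (-37.6)²) = 46.6 m.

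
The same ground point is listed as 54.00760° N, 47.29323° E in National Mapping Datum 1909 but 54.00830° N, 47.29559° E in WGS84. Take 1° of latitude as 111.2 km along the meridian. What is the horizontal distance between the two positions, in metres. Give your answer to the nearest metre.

Δφ = 54.00830° − 54.00760° = +0.00070°; Δλ = 47.29559° − 47.29323° = +0.00236°.
ΔN = Δφ × 111200 = 77.8 m; ΔE = Δλ × 111200 × cos(54.00760°) = +0.00236 × 111200 × 0.587678 = 154.2 m.
Distance = √(ΔE² + ΔN²) = √(154.2² + 77.8²) = 172.8 m.

173 m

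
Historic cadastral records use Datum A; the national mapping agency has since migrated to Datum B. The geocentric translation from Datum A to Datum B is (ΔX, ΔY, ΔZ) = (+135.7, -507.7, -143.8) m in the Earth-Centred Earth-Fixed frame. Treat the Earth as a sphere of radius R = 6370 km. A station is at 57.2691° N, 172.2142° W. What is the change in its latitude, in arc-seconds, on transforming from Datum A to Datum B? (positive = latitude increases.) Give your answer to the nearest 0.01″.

sin φ = 0.841219, cos φ = 0.540694, sin λ = -0.135470, cos λ = -0.990781.
North component: ΔN = −sin φ cos λ·ΔX − sin φ sin λ·ΔY + cos φ·ΔZ = −(0.841219)(-0.990781)(135.7) − (0.841219)(-0.135470)(-507.7) + (0.540694)(-143.8) = -22.51 m.
1° of latitude spans πR/180 = 111177 m, so Δφ = -22.51 / 111177 × 3600 = -0.729″.

Δφ = -0.73″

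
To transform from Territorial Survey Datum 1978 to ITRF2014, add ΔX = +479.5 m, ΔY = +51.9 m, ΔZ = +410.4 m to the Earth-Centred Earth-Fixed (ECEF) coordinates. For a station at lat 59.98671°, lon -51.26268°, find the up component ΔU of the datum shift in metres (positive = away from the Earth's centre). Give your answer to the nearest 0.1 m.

ΔU = 485.2 m

The local up (radial) axis is (cos φ cos λ, cos φ sin λ, sin φ), giving ΔU = 150.084 − 20.250 + 355.369 = 485.20 m.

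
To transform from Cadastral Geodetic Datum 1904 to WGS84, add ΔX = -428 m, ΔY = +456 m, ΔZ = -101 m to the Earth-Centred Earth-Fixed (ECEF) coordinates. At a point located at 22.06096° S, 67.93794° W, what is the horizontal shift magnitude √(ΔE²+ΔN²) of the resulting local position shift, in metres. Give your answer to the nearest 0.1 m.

385.5 m

At φ = -22.06096°, λ = -67.93794°: sin φ = -0.375593, cos φ = 0.926785, sin λ = -0.926778, cos λ = 0.375611.
ΔE = −sin λ·ΔX + cos λ·ΔY = −(-0.926778)·(-428) + (0.375611)·(456) = -225.38 m.
ΔN = −sin φ cos λ·ΔX − sin φ sin λ·ΔY + cos φ·ΔZ = −(-0.375593)(0.375611)(-428) − (-0.375593)(-0.926778)(456) + (0.926785)(-101) = -312.72 m.
Horizontal magnitude = √(ΔE² + ΔN²) = √((-225.38)² + (-312.72)²) = 385.47 m.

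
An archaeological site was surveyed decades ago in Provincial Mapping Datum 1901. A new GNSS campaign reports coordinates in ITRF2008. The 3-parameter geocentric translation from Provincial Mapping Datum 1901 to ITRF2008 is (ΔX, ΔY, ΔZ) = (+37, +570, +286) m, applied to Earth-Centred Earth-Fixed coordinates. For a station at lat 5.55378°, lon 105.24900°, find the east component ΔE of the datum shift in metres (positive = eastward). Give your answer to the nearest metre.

At φ = 5.55378°, λ = 105.24900°: sin φ = 0.096780, cos φ = 0.995306, sin λ = 0.964792, cos λ = -0.263014.
ΔE = −sin λ·ΔX + cos λ·ΔY = −(0.964792)·(37) + (-0.263014)·(570) = -185.62 m.

ΔE = -186 m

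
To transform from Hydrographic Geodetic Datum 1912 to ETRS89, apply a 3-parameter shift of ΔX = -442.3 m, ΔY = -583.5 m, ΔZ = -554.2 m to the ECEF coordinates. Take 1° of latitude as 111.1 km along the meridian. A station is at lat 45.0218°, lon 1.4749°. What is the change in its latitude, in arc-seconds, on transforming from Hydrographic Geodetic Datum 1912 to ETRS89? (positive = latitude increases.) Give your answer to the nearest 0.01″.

Δφ = -2.21″

sin φ = 0.707376, cos φ = 0.706838, sin λ = 0.025739, cos λ = 0.999669.
North component: ΔN = −sin φ cos λ·ΔX − sin φ sin λ·ΔY + cos φ·ΔZ = −(0.707376)(0.999669)(-442.3) − (0.707376)(0.025739)(-583.5) + (0.706838)(-554.2) = -68.34 m.
1° of latitude spans 111100 m, so Δφ = -68.34 / 111100 × 3600 = -2.214″.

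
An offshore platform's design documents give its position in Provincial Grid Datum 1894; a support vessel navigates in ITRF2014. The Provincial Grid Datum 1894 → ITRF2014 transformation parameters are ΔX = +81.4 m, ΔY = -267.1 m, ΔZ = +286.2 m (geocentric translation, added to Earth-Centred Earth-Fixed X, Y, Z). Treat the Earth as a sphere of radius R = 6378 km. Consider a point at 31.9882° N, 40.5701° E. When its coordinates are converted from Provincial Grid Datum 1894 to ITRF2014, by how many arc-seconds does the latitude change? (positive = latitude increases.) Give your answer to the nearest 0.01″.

Δφ = 9.77″

sin φ = 0.529745, cos φ = 0.848157, sin λ = 0.650378, cos λ = 0.759611.
North component: ΔN = −sin φ cos λ·ΔX − sin φ sin λ·ΔY + cos φ·ΔZ = −(0.529745)(0.759611)(81.4) − (0.529745)(0.650378)(-267.1) + (0.848157)(286.2) = 302.01 m.
1° of latitude spans πR/180 = 111317 m, so Δφ = 302.01 / 111317 × 3600 = 9.767″.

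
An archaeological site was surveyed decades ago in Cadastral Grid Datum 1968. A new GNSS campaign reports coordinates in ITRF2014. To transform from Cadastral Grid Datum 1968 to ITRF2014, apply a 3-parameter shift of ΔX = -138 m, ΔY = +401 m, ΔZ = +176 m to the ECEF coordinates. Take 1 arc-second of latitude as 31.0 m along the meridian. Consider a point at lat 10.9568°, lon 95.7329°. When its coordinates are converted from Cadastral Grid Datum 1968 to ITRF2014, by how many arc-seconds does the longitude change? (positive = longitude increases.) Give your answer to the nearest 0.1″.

Δλ = 3.2″

sin φ = 0.190069, cos φ = 0.981771, sin λ = 0.994998, cos λ = -0.099891.
East component: ΔE = −sin λ·ΔX + cos λ·ΔY = −(0.994998)(-138) + (-0.099891)(401) = 97.25 m.
1° of latitude spans 3600 × 31.00 = 111600 m; at latitude φ, 1° of longitude spans that × cos φ = 109565.6 m, so Δλ = 97.25 / 109565.6 × 3600 = 3.195″.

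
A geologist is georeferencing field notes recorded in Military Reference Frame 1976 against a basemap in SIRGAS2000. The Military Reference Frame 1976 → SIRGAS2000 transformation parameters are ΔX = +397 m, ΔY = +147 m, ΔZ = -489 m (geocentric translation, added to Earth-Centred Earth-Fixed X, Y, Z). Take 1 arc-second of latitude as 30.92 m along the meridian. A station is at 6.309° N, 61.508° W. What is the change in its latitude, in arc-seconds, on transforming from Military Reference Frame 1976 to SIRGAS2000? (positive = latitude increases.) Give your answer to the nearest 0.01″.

Δφ = -15.93″

sin φ = 0.109890, cos φ = 0.993944, sin λ = -0.878884, cos λ = 0.477036.
North component: ΔN = −sin φ cos λ·ΔX − sin φ sin λ·ΔY + cos φ·ΔZ = −(0.109890)(0.477036)(397) − (0.109890)(-0.878884)(147) + (0.993944)(-489) = -492.65 m.
1° of latitude spans 3600 × 30.92 = 111312 m, so Δφ = -492.65 / 111312 × 3600 = -15.933″.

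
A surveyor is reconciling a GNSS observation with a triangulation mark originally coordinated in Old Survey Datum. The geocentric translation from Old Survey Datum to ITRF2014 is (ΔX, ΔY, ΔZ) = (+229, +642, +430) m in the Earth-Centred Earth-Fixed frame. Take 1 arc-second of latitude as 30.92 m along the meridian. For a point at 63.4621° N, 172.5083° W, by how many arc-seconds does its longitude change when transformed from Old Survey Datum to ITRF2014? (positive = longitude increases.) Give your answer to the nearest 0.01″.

sin φ = 0.894639, cos φ = 0.446790, sin λ = -0.130383, cos λ = -0.991464.
East component: ΔE = −sin λ·ΔX + cos λ·ΔY = −(-0.130383)(229) + (-0.991464)(642) = -606.66 m.
1° of latitude spans 3600 × 30.92 = 111312 m; at latitude φ, 1° of longitude spans that × cos φ = 49733.1 m, so Δλ = -606.66 / 49733.1 × 3600 = -43.914″.

Δλ = -43.91″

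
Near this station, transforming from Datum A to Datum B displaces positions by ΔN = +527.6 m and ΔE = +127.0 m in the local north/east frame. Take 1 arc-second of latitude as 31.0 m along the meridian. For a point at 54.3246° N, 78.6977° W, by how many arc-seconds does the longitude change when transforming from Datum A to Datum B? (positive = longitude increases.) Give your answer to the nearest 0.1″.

Δλ = 7.0″

At latitude 54.3246°, cos φ = 0.583192.
1″ of longitude at this latitude = 31.00 × cos φ = 18.0790 m, so Δλ = 127.0 / 18.0790 = 7.025″.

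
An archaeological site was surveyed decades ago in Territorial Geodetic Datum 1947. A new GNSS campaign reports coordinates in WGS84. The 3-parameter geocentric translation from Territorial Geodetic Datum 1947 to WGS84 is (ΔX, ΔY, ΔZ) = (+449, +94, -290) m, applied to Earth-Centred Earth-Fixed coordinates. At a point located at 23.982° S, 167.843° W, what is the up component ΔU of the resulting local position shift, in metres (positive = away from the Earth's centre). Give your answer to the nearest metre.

ΔU = -301 m

At φ = -23.982°, λ = -167.843°: sin φ = -0.406450, cos φ = 0.913673, sin λ = -0.210591, cos λ = -0.977574.
ΔU = cos φ cos λ·ΔX + cos φ sin λ·ΔY + sin φ·ΔZ = (0.913673)(-0.977574)(449) + (0.913673)(-0.210591)(94) + (-0.406450)(-290) = -301.26 m.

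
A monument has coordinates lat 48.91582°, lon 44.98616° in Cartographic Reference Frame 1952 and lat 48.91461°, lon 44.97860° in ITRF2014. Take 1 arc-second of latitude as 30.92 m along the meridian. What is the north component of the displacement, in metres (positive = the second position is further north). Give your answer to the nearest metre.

Δφ = 48.91461° − 48.91582° = -0.00121°; Δλ = 44.97860° − 44.98616° = -0.00756°.
1° of latitude = 3600 × 30.92 = 111312 m.
ΔN = Δφ × 111312 = -134.7 m; ΔE = Δλ × 111312 × cos(48.91582°) = -0.00756 × 111312 × 0.657167 = -553.0 m.

ΔN = -135 m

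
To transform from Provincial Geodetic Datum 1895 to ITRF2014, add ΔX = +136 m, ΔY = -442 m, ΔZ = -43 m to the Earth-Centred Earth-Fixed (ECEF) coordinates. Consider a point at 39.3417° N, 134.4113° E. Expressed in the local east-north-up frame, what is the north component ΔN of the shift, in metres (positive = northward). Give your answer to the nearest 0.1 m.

ΔN = 227.2 m

At φ = 39.3417°, λ = 134.4113°: sin φ = 0.633944, cos φ = 0.773379, sin λ = 0.714335, cos λ = -0.699804.
ΔN = −sin φ cos λ·ΔX − sin φ sin λ·ΔY + cos φ·ΔZ = −(0.633944)(-0.699804)(136) − (0.633944)(0.714335)(-442) + (0.773379)(-43) = 227.24 m.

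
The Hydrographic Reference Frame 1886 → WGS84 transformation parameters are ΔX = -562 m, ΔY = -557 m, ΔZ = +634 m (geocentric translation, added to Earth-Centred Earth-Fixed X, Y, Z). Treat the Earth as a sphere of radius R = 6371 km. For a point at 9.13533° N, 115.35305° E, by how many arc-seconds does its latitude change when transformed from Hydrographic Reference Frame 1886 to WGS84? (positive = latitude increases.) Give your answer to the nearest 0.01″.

sin φ = 0.158767, cos φ = 0.987316, sin λ = 0.903686, cos λ = -0.428195.
North component: ΔN = −sin φ cos λ·ΔX − sin φ sin λ·ΔY + cos φ·ΔZ = −(0.158767)(-0.428195)(-562) − (0.158767)(0.903686)(-557) + (0.987316)(634) = 667.67 m.
1° of latitude spans πR/180 = 111195 m, so Δφ = 667.67 / 111195 × 3600 = 21.616″.

Δφ = 21.62″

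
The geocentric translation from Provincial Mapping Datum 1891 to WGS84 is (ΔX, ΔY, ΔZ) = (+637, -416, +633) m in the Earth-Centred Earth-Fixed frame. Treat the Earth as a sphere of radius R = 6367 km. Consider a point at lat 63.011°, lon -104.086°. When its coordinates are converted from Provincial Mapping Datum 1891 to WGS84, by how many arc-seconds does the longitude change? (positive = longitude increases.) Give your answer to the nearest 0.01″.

Δλ = 51.33″

sin φ = 0.891094, cos φ = 0.453819, sin λ = -0.969932, cos λ = -0.243378.
East component: ΔE = −sin λ·ΔX + cos λ·ΔY = −(-0.969932)(637) + (-0.243378)(-416) = 719.09 m.
1° of latitude spans πR/180 = 111125 m; at latitude φ, 1° of longitude spans that × cos φ = 50430.7 m, so Δλ = 719.09 / 50430.7 × 3600 = 51.332″.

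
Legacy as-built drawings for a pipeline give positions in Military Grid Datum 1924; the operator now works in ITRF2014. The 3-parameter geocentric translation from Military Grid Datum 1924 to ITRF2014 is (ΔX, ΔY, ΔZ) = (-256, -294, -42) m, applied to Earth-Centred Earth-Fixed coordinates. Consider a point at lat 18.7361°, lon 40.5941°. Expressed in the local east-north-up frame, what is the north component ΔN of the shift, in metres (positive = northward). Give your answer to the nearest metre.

At φ = 18.7361°, λ = 40.5941°: sin φ = 0.321210, cos φ = 0.947008, sin λ = 0.650696, cos λ = 0.759338.
ΔN = −sin φ cos λ·ΔX − sin φ sin λ·ΔY + cos φ·ΔZ = −(0.321210)(0.759338)(-256) − (0.321210)(0.650696)(-294) + (0.947008)(-42) = 84.11 m.

ΔN = 84 m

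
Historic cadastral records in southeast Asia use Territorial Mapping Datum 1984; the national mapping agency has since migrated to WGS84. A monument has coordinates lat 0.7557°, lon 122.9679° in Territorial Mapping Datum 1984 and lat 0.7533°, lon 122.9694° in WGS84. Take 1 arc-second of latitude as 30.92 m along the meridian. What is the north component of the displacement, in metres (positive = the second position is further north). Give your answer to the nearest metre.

ΔN = -267 m

Δφ = 0.7533° − 0.7557° = -0.0024°; Δλ = 122.9694° − 122.9679° = +0.0015°.
1° of latitude = 3600 × 30.92 = 111312 m.
ΔN = Δφ × 111312 = -267.1 m; ΔE = Δλ × 111312 × cos(0.7557°) = +0.0015 × 111312 × 0.999913 = 167.0 m.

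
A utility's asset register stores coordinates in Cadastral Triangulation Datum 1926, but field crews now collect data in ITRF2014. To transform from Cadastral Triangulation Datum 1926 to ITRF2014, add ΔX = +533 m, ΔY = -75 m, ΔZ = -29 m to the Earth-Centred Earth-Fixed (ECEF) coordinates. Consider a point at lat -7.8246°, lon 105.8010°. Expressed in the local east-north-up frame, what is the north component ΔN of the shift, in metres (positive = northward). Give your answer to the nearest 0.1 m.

At φ = -7.8246°, λ = 105.8010°: sin φ = -0.136141, cos φ = 0.990689, sin λ = 0.962213, cos λ = -0.272297.
ΔN = −sin φ cos λ·ΔX − sin φ sin λ·ΔY + cos φ·ΔZ = −(-0.136141)(-0.272297)(533) − (-0.136141)(0.962213)(-75) + (0.990689)(-29) = -58.31 m.

ΔN = -58.3 m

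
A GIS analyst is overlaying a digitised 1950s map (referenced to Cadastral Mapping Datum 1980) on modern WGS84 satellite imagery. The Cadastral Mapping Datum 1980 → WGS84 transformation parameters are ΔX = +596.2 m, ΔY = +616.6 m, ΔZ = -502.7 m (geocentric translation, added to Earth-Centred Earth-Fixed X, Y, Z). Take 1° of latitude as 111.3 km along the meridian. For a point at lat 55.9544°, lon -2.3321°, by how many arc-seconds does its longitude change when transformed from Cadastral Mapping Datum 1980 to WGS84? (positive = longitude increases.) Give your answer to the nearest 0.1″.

Δλ = 37.0″

sin φ = 0.828592, cos φ = 0.559853, sin λ = -0.040692, cos λ = 0.999172.
East component: ΔE = −sin λ·ΔX + cos λ·ΔY = −(-0.040692)(596.2) + (0.999172)(616.6) = 640.35 m.
1° of latitude spans 111300 m; at latitude φ, 1° of longitude spans that × cos φ = 62311.6 m, so Δλ = 640.35 / 62311.6 × 3600 = 36.996″.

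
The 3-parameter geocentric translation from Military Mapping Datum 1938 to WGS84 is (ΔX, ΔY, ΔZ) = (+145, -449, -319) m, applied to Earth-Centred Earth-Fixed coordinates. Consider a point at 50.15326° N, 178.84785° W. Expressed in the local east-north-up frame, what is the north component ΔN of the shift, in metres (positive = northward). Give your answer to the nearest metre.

ΔN = -100 m

At φ = 50.15326°, λ = -178.84785°: sin φ = 0.767761, cos φ = 0.640736, sin λ = -0.020107, cos λ = -0.999798.
ΔN = −sin φ cos λ·ΔX − sin φ sin λ·ΔY + cos φ·ΔZ = −(0.767761)(-0.999798)(145) − (0.767761)(-0.020107)(-449) + (0.640736)(-319) = -100.02 m.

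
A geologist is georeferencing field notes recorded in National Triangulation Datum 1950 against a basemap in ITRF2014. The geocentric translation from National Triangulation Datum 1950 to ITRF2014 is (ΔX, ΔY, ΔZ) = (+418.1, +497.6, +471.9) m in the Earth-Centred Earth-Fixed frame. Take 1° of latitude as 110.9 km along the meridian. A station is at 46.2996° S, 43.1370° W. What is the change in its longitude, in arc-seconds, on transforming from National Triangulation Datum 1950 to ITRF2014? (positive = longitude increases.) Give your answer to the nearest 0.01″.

sin φ = -0.722962, cos φ = 0.690887, sin λ = -0.683745, cos λ = 0.729721.
East component: ΔE = −sin λ·ΔX + cos λ·ΔY = −(-0.683745)(418.1) + (0.729721)(497.6) = 648.98 m.
1° of latitude spans 110900 m; at latitude φ, 1° of longitude spans that × cos φ = 76619.4 m, so Δλ = 648.98 / 76619.4 × 3600 = 30.493″.

Δλ = 30.49″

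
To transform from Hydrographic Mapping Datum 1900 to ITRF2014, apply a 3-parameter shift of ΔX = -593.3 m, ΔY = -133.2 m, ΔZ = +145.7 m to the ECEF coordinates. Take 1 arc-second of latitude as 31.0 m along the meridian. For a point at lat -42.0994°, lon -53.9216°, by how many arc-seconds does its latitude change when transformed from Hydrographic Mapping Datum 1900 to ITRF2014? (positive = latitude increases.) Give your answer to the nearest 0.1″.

Δφ = -1.7″

sin φ = -0.670419, cos φ = 0.741983, sin λ = -0.808212, cos λ = 0.588892.
North component: ΔN = −sin φ cos λ·ΔX − sin φ sin λ·ΔY + cos φ·ΔZ = −(-0.670419)(0.588892)(-593.3) − (-0.670419)(-0.808212)(-133.2) + (0.741983)(145.7) = -53.96 m.
1° of latitude spans 3600 × 31.00 = 111600 m, so Δφ = -53.96 / 111600 × 3600 = -1.741″.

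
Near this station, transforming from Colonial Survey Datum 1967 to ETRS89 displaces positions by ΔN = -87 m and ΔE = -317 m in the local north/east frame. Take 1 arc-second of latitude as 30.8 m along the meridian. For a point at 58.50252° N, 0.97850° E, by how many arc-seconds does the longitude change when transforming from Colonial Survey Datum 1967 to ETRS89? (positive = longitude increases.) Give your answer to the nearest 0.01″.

Δλ = -19.70″

At latitude 58.50252°, cos φ = 0.522461.
1″ of longitude at this latitude = 30.80 × cos φ = 16.0918 m, so Δλ = -317.0 / 16.0918 = -19.699″.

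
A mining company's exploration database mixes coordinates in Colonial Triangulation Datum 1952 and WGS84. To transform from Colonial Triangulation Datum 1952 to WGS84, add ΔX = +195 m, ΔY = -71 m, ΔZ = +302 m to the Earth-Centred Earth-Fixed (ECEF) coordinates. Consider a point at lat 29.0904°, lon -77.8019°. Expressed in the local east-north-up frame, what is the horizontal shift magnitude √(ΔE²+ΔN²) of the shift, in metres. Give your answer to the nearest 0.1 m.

273.8 m

At φ = 29.0904°, λ = -77.8019°: sin φ = 0.486189, cos φ = 0.873854, sin λ = -0.977423, cos λ = 0.211292.
ΔE = −sin λ·ΔX + cos λ·ΔY = −(-0.977423)·(195) + (0.211292)·(-71) = 175.60 m.
ΔN = −sin φ cos λ·ΔX − sin φ sin λ·ΔY + cos φ·ΔZ = −(0.486189)(0.211292)(195) − (0.486189)(-0.977423)(-71) + (0.873854)(302) = 210.13 m.
Horizontal magnitude = √(ΔE² + ΔN²) = √(175.60² + 210.13²) = 273.84 m.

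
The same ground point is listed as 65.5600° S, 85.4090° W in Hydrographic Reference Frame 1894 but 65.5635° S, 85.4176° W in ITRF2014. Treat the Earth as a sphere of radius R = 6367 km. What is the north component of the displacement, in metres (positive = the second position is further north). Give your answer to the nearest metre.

Δφ = -65.5635° − -65.5600° = -0.0035°; Δλ = -85.4176° − -85.4090° = -0.0086°.
1° along a meridian = πR/180 = 111125 m.
ΔN = Δφ × 111125 = -388.9 m; ΔE = Δλ × 111125 × cos(-65.5600°) = -0.0086 × 111125 × 0.413740 = -395.4 m.

ΔN = -389 m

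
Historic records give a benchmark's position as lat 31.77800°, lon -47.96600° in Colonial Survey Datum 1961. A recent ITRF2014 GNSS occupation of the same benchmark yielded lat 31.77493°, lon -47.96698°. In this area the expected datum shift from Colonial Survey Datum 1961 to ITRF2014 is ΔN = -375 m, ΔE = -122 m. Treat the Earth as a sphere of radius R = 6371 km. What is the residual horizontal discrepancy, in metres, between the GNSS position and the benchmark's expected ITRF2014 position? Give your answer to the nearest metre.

Observed coordinate differences: Δφ = -0.00307°, Δλ = -0.00098°.
Converting to metres (1° lat = 111195 m, cos φ = 0.850095): observed ΔN = -341.4 m, observed ΔE = -92.6 m.
Subtracting the expected shift leaves a residual of -341.4 − (-375) = 33.6 m north and -92.6 − (-122) = 29.4 m east.
Residual distance = √(33.6² + 29.4²) = 44.6 m.

45 m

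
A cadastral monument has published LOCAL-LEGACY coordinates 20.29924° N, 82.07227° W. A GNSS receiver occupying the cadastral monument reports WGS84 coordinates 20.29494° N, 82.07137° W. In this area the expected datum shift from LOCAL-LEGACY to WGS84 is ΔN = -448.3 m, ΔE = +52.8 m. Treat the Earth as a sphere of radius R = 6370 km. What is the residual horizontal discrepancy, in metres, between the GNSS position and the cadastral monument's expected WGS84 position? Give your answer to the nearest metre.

Observed coordinate differences: Δφ = -0.00430°, Δλ = +0.00090°.
Converting to metres (1° lat = 111177 m, cos φ = 0.937894): observed ΔN = -478.1 m, observed ΔE = 93.8 m.
Subtracting the expected shift leaves a residual of -478.1 − (-448.3) = -29.8 m north and 93.8 − (52.8) = 41.0 m east.
Residual distance = √((-29.8)² + 41.0²) = 50.7 m.

51 m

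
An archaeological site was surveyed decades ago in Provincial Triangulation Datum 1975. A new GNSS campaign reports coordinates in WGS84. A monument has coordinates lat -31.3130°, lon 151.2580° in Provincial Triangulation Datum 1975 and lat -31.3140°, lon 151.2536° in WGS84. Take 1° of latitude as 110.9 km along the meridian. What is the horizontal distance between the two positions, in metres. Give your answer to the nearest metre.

Δφ = -31.3140° − -31.3130° = -0.0010°; Δλ = 151.2536° − 151.2580° = -0.0044°.
ΔN = Δφ × 110900 = -110.9 m; ΔE = Δλ × 110900 × cos(-31.3130°) = -0.0044 × 110900 × 0.854341 = -416.9 m.
Distance = √(ΔE² + ΔN²) = √((-416.9)² + (-110.9)²) = 431.4 m.

431 m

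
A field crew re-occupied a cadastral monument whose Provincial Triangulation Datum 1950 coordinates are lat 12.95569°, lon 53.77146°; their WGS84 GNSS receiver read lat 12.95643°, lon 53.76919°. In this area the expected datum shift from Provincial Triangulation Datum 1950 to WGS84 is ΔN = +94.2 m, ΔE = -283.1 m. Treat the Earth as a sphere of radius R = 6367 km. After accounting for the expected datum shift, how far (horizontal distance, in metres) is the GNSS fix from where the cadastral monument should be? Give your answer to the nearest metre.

Observed coordinate differences: Δφ = +0.00074°, Δλ = -0.00227°.
Converting to metres (1° lat = 111125 m, cos φ = 0.974544): observed ΔN = 82.2 m, observed ΔE = -245.8 m.
Subtracting the expected shift leaves a residual of 82.2 − (94.2) = -12.0 m north and -245.8 − (-283.1) = 37.3 m east.
Residual distance = √((-12.0)² + 37.3²) = 39.1 m.

39 m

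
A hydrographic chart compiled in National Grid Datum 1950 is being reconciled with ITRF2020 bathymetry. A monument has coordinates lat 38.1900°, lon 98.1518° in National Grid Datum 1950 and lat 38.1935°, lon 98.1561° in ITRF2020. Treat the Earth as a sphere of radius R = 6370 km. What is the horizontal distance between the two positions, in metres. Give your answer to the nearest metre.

Δφ = 38.1935° − 38.1900° = +0.0035°; Δλ = 98.1561° − 98.1518° = +0.0043°.
1° along a meridian = πR/180 = 111177 m.
ΔN = Δφ × 111177 = 389.1 m; ΔE = Δλ × 111177 × cos(38.1900°) = +0.0043 × 111177 × 0.785965 = 375.7 m.
Distance = √(ΔE² + ΔN²) = √(375.7² + 389.1²) = 540.9 m.

541 m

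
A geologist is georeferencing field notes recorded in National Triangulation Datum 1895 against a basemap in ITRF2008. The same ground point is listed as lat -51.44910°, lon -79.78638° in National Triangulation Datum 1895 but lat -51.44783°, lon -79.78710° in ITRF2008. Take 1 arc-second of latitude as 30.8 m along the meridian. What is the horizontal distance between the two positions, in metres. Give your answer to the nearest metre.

149 m

Δφ = -51.44783° − -51.44910° = +0.00127°; Δλ = -79.78710° − -79.78638° = -0.00072°.
1° of latitude = 3600 × 30.80 = 110880 m.
ΔN = Δφ × 110880 = 140.8 m; ΔE = Δλ × 110880 × cos(-51.44910°) = -0.00072 × 110880 × 0.623210 = -49.8 m.
Distance = √(ΔE² + ΔN²) = √((-49.8)² + 140.8²) = 149.3 m.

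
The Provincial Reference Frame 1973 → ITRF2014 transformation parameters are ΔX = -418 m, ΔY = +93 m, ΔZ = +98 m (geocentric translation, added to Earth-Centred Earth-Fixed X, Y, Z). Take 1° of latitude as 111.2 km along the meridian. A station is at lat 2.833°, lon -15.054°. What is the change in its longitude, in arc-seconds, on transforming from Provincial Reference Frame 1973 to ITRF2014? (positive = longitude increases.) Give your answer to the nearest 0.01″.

sin φ = 0.049425, cos φ = 0.998778, sin λ = -0.259729, cos λ = 0.965681.
East component: ΔE = −sin λ·ΔX + cos λ·ΔY = −(-0.259729)(-418) + (0.965681)(93) = -18.76 m.
1° of latitude spans 111200 m; at latitude φ, 1° of longitude spans that × cos φ = 111064.1 m, so Δλ = -18.76 / 111064.1 × 3600 = -0.608″.

Δλ = -0.61″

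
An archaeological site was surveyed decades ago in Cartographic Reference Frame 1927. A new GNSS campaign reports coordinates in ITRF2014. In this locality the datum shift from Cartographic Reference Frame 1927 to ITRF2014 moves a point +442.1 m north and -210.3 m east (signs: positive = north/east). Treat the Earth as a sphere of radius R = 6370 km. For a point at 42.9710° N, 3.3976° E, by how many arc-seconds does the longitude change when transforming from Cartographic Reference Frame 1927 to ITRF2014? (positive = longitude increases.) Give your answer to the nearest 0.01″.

Δλ = -9.31″

At latitude 42.9710°, cos φ = 0.731699.
One radian of longitude at latitude φ spans R cos φ, so Δλ = ΔE / (R cos φ) = -210.3 / (6370000 × 0.731699) = -4.5120e-05 rad = -9.307″.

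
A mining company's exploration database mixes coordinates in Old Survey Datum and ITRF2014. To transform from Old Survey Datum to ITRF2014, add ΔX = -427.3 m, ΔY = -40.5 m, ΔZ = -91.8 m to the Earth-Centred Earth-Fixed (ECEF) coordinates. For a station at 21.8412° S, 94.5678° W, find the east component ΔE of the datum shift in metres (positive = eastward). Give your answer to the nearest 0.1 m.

At φ = -21.8412°, λ = -94.5678°: sin φ = -0.372035, cos φ = 0.928219, sin λ = -0.996824, cos λ = -0.079639.
ΔE = −sin λ·ΔX + cos λ·ΔY = −(-0.996824)·(-427.3) + (-0.079639)·(-40.5) = -422.72 m.

ΔE = -422.7 m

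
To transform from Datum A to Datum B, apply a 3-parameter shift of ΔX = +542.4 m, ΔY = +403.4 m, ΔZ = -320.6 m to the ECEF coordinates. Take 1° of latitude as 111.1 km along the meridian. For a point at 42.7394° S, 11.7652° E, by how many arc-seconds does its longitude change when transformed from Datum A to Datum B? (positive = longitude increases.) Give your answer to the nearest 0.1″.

Δλ = 12.5″

sin φ = -0.678665, cos φ = 0.734448, sin λ = 0.203901, cos λ = 0.978991.
East component: ΔE = −sin λ·ΔX + cos λ·ΔY = −(0.203901)(542.4) + (0.978991)(403.4) = 284.33 m.
1° of latitude spans 111100 m; at latitude φ, 1° of longitude spans that × cos φ = 81597.2 m, so Δλ = 284.33 / 81597.2 × 3600 = 12.544″.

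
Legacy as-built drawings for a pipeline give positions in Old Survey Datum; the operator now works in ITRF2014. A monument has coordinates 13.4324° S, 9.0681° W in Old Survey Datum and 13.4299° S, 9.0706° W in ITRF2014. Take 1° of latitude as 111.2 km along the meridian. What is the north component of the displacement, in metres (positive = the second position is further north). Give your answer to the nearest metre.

Δφ = -13.4299° − -13.4324° = +0.0025°; Δλ = -9.0706° − -9.0681° = -0.0025°.
ΔN = Δφ × 111200 = 278.0 m; ΔE = Δλ × 111200 × cos(-13.4324°) = -0.0025 × 111200 × 0.972645 = -270.4 m.

ΔN = 278 m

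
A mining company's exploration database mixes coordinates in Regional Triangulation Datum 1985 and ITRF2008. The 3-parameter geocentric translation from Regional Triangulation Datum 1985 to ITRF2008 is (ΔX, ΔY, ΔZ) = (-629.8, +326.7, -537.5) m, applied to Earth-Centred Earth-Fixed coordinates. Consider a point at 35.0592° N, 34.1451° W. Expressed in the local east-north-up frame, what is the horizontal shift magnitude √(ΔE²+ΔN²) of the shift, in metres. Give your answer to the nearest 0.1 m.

90.3 m

At φ = 35.0592°, λ = -34.1451°: sin φ = 0.574423, cos φ = 0.818559, sin λ = -0.561291, cos λ = 0.827619.
ΔE = −sin λ·ΔX + cos λ·ΔY = −(-0.561291)·(-629.8) + (0.827619)·(326.7) = -83.12 m.
ΔN = −sin φ cos λ·ΔX − sin φ sin λ·ΔY + cos φ·ΔZ = −(0.574423)(0.827619)(-629.8) − (0.574423)(-0.561291)(326.7) + (0.818559)(-537.5) = -35.23 m.
Horizontal magnitude = √(ΔE² + ΔN²) = √((-83.12)² + (-35.23)²) = 90.28 m.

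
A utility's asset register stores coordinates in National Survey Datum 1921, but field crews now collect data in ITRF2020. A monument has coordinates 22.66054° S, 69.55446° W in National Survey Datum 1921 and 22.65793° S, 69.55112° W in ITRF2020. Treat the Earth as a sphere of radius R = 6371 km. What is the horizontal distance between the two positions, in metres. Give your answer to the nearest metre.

449 m

Δφ = -22.65793° − -22.66054° = +0.00261°; Δλ = -69.55112° − -69.55446° = +0.00334°.
1° along a meridian = πR/180 = 111195 m.
ΔN = Δφ × 111195 = 290.2 m; ΔE = Δλ × 111195 × cos(-22.66054°) = +0.00334 × 111195 × 0.922804 = 342.7 m.
Distance = √(ΔE² + ΔN²) = √(342.7² + 290.2²) = 449.1 m.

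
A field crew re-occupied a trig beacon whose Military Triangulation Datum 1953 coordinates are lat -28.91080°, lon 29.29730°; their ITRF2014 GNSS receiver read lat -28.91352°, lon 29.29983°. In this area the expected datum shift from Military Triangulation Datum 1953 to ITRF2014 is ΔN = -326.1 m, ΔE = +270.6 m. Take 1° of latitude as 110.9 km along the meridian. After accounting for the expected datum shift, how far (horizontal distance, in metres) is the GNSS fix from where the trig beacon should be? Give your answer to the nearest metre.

35 m

Observed coordinate differences: Δφ = -0.00272°, Δλ = +0.00253°.
Converting to metres (1° lat = 110900 m, cos φ = 0.875373): observed ΔN = -301.6 m, observed ΔE = 245.6 m.
Subtracting the expected shift leaves a residual of -301.6 − (-326.1) = 24.5 m north and 245.6 − (270.6) = -25.0 m east.
Residual distance = √(24.5² + (-25.0)²) = 35.0 m.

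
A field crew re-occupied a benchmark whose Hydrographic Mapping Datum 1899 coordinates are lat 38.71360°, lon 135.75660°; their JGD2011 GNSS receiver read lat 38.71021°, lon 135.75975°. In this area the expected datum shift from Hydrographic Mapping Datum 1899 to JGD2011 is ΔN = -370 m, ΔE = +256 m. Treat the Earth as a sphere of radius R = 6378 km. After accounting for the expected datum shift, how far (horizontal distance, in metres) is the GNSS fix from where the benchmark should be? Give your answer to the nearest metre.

Observed coordinate differences: Δφ = -0.00339°, Δλ = +0.00315°.
Converting to metres (1° lat = 111317 m, cos φ = 0.780282): observed ΔN = -377.4 m, observed ΔE = 273.6 m.
Subtracting the expected shift leaves a residual of -377.4 − (-370) = -7.4 m north and 273.6 − (256) = 17.6 m east.
Residual distance = √((-7.4)² + 17.6²) = 19.1 m.

19 m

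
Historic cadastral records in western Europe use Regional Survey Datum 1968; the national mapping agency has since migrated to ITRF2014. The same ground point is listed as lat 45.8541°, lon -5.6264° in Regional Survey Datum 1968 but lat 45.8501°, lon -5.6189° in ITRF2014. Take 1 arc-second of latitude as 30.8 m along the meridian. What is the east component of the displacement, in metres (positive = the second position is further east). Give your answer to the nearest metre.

Δφ = 45.8501° − 45.8541° = -0.0040°; Δλ = -5.6189° − -5.6264° = +0.0075°.
1° of latitude = 3600 × 30.80 = 110880 m.
ΔN = Δφ × 110880 = -443.5 m; ΔE = Δλ × 110880 × cos(45.8541°) = +0.0075 × 110880 × 0.696488 = 579.2 m.

ΔE = 579 m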